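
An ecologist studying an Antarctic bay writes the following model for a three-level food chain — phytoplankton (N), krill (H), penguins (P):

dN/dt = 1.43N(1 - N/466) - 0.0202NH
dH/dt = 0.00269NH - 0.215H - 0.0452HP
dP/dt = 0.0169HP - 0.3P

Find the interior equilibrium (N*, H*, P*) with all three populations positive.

N* ≈ 349, H* ≈ 17.8, P* ≈ 16

From dP/dt = 0: 0.0169H* = 0.3, so H* = 17.8.
From dN/dt = 0: 1.43(1 - N*/466) = 0.0202·17.8, giving N* = 466·(1 - 0.251) = 349.
From dH/dt = 0: 0.00269·349 - 0.215 = 0.0452P*, so P* = 0.724/0.0452 = 16.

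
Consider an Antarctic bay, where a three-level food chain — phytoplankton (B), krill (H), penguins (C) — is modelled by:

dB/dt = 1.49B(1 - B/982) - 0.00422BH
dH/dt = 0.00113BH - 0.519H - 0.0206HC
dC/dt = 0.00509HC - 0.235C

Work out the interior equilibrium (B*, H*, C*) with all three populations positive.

B* ≈ 854, H* ≈ 46.2, C* ≈ 21.6

From dC/dt = 0: 0.00509H* = 0.235, so H* = 46.2.
From dB/dt = 0: 1.49(1 - B*/982) = 0.00422·46.2, giving B* = 982·(1 - 0.131) = 854.
From dH/dt = 0: 0.00113·854 - 0.519 = 0.0206C*, so C* = 0.446/0.0206 = 21.6.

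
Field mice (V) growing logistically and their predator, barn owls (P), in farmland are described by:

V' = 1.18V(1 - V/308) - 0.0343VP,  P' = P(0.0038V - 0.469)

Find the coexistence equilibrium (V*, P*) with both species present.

V* ≈ 123, P* ≈ 20.6

From dP/dt = 0 with P > 0: 0.0038V* = 0.469, so V* = 123.
Substitute into dV/dt = 0: 1.18(1 - 123/308) = 0.0343P*.
The bracket is 0.599, giving P* = 0.707/0.0343 = 20.6.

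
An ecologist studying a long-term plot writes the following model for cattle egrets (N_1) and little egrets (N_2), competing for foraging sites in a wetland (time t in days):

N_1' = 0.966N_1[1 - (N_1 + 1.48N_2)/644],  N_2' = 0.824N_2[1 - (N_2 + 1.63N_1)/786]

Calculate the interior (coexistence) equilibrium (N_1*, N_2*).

Setting both brackets to zero gives the nullclines N_1 + 1.48N_2 = 644 and 1.63N_1 + N_2 = 786.
Substituting N_2 = 786 - 1.63N_1 into the first: N_1(1 - 1.48·1.63) = 644 - 1.48·786.
So N_1* = -519/-1.41 = 368, and then N_2* = 786 - 1.63·368 = 187.

N_1* ≈ 368, N_2* ≈ 187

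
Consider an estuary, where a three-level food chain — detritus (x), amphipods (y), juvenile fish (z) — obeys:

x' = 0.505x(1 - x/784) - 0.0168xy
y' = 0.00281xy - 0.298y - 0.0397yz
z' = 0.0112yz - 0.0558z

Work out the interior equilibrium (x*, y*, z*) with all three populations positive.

x* ≈ 654, y* ≈ 4.98, z* ≈ 38.8

From dz/dt = 0: 0.0112y* = 0.0558, so y* = 4.98.
From dx/dt = 0: 0.505(1 - x*/784) = 0.0168·4.98, giving x* = 784·(1 - 0.166) = 654.
From dy/dt = 0: 0.00281·654 - 0.298 = 0.0397z*, so z* = 1.54/0.0397 = 38.8.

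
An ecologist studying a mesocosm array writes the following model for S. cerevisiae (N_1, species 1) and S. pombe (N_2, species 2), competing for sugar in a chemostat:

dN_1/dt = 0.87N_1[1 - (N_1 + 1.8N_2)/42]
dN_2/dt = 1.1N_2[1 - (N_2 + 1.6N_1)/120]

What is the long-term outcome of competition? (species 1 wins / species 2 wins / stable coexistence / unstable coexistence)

species 2 excludes species 1

Compare the nullcline intercepts: K1/α12 = 42/1.8 = 23.3 < K2 = 120; K2/α21 = 120/1.6 = 75 > K1 = 42.
Since the inequalities point opposite ways, species 2 can invade but species 1 cannot.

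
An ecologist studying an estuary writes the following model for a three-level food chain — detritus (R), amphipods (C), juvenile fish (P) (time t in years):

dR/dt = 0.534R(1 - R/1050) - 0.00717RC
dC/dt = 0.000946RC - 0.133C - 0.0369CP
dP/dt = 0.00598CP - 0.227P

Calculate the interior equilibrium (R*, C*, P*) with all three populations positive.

R* ≈ 515, C* ≈ 38, P* ≈ 9.59

From dP/dt = 0: 0.00598C* = 0.227, so C* = 38.
From dR/dt = 0: 0.534(1 - R*/1050) = 0.00717·38, giving R* = 1050·(1 - 0.51) = 515.
From dC/dt = 0: 0.000946·515 - 0.133 = 0.0369P*, so P* = 0.354/0.0369 = 9.59.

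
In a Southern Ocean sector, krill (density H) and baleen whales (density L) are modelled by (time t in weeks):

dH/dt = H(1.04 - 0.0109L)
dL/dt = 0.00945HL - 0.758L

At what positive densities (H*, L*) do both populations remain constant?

Set dL/dt = 0 with L > 0: 0.00945H - 0.758 = 0, so H* = 0.758/0.00945 = 80.2.
Set dH/dt = 0 with H > 0: 1.04 - 0.0109L = 0, so L* = 1.04/0.0109 = 95.4.

H* ≈ 80.2, L* ≈ 95.4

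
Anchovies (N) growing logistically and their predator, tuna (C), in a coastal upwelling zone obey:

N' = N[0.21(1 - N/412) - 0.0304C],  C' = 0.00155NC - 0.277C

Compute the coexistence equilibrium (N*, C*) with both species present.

From dC/dt = 0 with C > 0: 0.00155N* = 0.277, so N* = 179.
Substitute into dN/dt = 0: 0.21(1 - 179/412) = 0.0304C*.
The bracket is 0.566, giving C* = 0.119/0.0304 = 3.91.

N* ≈ 179, C* ≈ 3.91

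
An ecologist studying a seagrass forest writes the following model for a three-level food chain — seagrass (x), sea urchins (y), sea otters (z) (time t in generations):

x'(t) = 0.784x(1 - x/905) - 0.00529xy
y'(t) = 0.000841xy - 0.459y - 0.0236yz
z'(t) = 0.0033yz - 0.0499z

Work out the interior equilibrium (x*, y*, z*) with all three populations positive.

From dz/dt = 0: 0.0033y* = 0.0499, so y* = 15.1.
From dx/dt = 0: 0.784(1 - x*/905) = 0.00529·15.1, giving x* = 905·(1 - 0.102) = 813.
From dy/dt = 0: 0.000841·813 - 0.459 = 0.0236z*, so z* = 0.224/0.0236 = 9.51.

x* ≈ 813, y* ≈ 15.1, z* ≈ 9.51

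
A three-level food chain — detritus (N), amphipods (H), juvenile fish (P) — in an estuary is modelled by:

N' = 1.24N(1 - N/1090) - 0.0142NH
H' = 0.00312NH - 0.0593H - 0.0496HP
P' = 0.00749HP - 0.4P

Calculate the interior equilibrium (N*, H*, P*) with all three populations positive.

From dP/dt = 0: 0.00749H* = 0.4, so H* = 53.4.
From dN/dt = 0: 1.24(1 - N*/1090) = 0.0142·53.4, giving N* = 1090·(1 - 0.612) = 423.
From dH/dt = 0: 0.00312·423 - 0.0593 = 0.0496P*, so P* = 1.26/0.0496 = 25.4.

N* ≈ 423, H* ≈ 53.4, P* ≈ 25.4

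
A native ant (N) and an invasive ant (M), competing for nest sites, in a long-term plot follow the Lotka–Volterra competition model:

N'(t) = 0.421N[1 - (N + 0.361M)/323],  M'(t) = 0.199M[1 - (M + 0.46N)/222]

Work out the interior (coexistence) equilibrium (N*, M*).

N* ≈ 291, M* ≈ 88

Setting both brackets to zero gives the nullclines N + 0.361M = 323 and 0.46N + M = 222.
Substituting M = 222 - 0.46N into the first: N(1 - 0.361·0.46) = 323 - 0.361·222.
So N* = 243/0.834 = 291, and then M* = 222 - 0.46·291 = 88.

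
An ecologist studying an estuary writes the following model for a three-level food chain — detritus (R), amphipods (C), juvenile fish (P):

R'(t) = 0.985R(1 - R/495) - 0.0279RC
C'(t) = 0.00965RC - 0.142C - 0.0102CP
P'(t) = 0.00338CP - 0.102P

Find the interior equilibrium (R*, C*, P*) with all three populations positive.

R* ≈ 71.9, C* ≈ 30.2, P* ≈ 54.1

From dP/dt = 0: 0.00338C* = 0.102, so C* = 30.2.
From dR/dt = 0: 0.985(1 - R*/495) = 0.0279·30.2, giving R* = 495·(1 - 0.855) = 71.9.
From dC/dt = 0: 0.00965·71.9 - 0.142 = 0.0102P*, so P* = 0.552/0.0102 = 54.1.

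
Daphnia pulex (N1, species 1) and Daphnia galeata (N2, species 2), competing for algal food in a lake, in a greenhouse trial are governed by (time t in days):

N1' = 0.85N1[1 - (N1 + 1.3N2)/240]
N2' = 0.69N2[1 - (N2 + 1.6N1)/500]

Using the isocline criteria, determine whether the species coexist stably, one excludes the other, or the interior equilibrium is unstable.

Compare the nullcline intercepts: K1/α12 = 240/1.3 = 185 < K2 = 500; K2/α21 = 500/1.6 = 312 > K1 = 240.
Since the inequalities point opposite ways, species 2 can invade but species 1 cannot.

species 2 excludes species 1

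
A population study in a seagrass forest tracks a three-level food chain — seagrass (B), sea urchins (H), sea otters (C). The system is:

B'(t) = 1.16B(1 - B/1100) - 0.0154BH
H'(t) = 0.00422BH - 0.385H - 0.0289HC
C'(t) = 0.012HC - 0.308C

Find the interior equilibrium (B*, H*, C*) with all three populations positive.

From dC/dt = 0: 0.012H* = 0.308, so H* = 25.7.
From dB/dt = 0: 1.16(1 - B*/1100) = 0.0154·25.7, giving B* = 1100·(1 - 0.341) = 725.
From dH/dt = 0: 0.00422·725 - 0.385 = 0.0289C*, so C* = 2.68/0.0289 = 92.6.

B* ≈ 725, H* ≈ 25.7, C* ≈ 92.6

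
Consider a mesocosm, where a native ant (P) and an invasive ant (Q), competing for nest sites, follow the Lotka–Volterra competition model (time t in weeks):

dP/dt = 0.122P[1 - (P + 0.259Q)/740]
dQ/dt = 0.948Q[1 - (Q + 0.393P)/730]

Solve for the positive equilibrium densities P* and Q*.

Setting both brackets to zero gives the nullclines P + 0.259Q = 740 and 0.393P + Q = 730.
Substituting Q = 730 - 0.393P into the first: P(1 - 0.259·0.393) = 740 - 0.259·730.
So P* = 551/0.898 = 613, and then Q* = 730 - 0.393·613 = 489.

P* ≈ 613, Q* ≈ 489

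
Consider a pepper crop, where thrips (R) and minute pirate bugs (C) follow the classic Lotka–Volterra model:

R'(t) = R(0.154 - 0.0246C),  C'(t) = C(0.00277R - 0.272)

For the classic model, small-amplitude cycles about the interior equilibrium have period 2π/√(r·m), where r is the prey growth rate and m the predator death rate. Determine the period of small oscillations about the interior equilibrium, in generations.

T ≈ 30.7 generations

Here r = 0.154 and m = 0.272, so r·m = 0.0419.
ω = √0.0419 = 0.205 per generation, hence T = 2π/ω ≈ 30.7 generations.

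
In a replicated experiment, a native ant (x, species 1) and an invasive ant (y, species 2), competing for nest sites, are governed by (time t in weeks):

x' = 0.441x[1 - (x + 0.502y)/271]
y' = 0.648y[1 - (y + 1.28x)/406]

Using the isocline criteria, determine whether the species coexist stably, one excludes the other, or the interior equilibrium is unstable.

stable coexistence

Compare the nullcline intercepts: K1/α12 = 271/0.502 = 540 > K2 = 406; K2/α21 = 406/1.28 = 317 > K1 = 271.
Since both inequalities hold, each species can invade when rare, so the interior equilibrium is stable.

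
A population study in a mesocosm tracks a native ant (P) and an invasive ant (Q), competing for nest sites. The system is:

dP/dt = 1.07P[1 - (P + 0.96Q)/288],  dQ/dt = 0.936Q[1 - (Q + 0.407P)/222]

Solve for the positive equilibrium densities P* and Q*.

Setting both brackets to zero gives the nullclines P + 0.96Q = 288 and 0.407P + Q = 222.
Substituting Q = 222 - 0.407P into the first: P(1 - 0.96·0.407) = 288 - 0.96·222.
So P* = 74.9/0.609 = 123, and then Q* = 222 - 0.407·123 = 172.

P* ≈ 123, Q* ≈ 172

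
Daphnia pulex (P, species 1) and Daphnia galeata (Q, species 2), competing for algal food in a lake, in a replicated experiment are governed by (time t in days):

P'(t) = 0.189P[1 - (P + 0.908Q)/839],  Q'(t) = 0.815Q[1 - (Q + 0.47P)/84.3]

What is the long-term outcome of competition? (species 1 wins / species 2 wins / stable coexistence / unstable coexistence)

species 1 excludes species 2

Compare the nullcline intercepts: K1/α12 = 839/0.908 = 924 > K2 = 84.3; K2/α21 = 84.3/0.47 = 179 < K1 = 839.
Since the inequalities point opposite ways, species 1 can invade but species 2 cannot.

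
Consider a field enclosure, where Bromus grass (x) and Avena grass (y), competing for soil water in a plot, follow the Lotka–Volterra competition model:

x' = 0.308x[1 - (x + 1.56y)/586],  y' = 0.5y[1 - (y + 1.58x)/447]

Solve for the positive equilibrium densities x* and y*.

Setting both brackets to zero gives the nullclines x + 1.56y = 586 and 1.58x + y = 447.
Substituting y = 447 - 1.58x into the first: x(1 - 1.56·1.58) = 586 - 1.56·447.
So x* = -111/-1.46 = 76, and then y* = 447 - 1.58·76 = 327.

x* ≈ 76, y* ≈ 327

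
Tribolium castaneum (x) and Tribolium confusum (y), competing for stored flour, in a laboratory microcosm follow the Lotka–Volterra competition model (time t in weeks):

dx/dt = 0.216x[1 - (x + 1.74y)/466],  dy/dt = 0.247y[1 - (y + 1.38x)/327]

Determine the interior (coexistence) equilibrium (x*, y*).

x* ≈ 73.5, y* ≈ 226

Setting both brackets to zero gives the nullclines x + 1.74y = 466 and 1.38x + y = 327.
Substituting y = 327 - 1.38x into the first: x(1 - 1.74·1.38) = 466 - 1.74·327.
So x* = -103/-1.4 = 73.5, and then y* = 327 - 1.38·73.5 = 226.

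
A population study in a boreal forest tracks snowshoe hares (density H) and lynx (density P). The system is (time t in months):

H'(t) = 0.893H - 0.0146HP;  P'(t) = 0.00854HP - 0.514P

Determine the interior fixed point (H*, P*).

H* ≈ 60.2, P* ≈ 61.2

Set dP/dt = 0 with P > 0: 0.00854H - 0.514 = 0, so H* = 0.514/0.00854 = 60.2.
Set dH/dt = 0 with H > 0: 0.893 - 0.0146P = 0, so P* = 0.893/0.0146 = 61.2.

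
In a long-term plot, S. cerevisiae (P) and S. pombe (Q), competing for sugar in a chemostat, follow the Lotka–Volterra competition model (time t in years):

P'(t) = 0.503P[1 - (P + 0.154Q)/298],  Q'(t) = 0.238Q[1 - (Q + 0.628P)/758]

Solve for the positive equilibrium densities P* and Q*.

Setting both brackets to zero gives the nullclines P + 0.154Q = 298 and 0.628P + Q = 758.
Substituting Q = 758 - 0.628P into the first: P(1 - 0.154·0.628) = 298 - 0.154·758.
So P* = 181/0.903 = 201, and then Q* = 758 - 0.628·201 = 632.

P* ≈ 201, Q* ≈ 632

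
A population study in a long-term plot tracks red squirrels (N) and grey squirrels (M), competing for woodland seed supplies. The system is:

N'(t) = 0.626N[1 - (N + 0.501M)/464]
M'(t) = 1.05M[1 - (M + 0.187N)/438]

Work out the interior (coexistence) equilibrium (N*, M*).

N* ≈ 270, M* ≈ 388

Setting both brackets to zero gives the nullclines N + 0.501M = 464 and 0.187N + M = 438.
Substituting M = 438 - 0.187N into the first: N(1 - 0.501·0.187) = 464 - 0.501·438.
So N* = 245/0.906 = 270, and then M* = 438 - 0.187·270 = 388.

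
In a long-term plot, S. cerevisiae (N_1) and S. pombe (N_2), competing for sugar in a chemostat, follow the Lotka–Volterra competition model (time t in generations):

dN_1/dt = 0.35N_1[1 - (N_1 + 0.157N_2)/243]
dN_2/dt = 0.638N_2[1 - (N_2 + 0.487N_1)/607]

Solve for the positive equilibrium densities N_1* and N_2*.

Setting both brackets to zero gives the nullclines N_1 + 0.157N_2 = 243 and 0.487N_1 + N_2 = 607.
Substituting N_2 = 607 - 0.487N_1 into the first: N_1(1 - 0.157·0.487) = 243 - 0.157·607.
So N_1* = 148/0.924 = 160, and then N_2* = 607 - 0.487·160 = 529.

N_1* ≈ 160, N_2* ≈ 529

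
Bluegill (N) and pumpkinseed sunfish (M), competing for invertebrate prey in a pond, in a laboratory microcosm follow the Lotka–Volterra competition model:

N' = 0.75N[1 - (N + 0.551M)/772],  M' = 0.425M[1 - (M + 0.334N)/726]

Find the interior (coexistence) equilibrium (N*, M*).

N* ≈ 456, M* ≈ 574

Setting both brackets to zero gives the nullclines N + 0.551M = 772 and 0.334N + M = 726.
Substituting M = 726 - 0.334N into the first: N(1 - 0.551·0.334) = 772 - 0.551·726.
So N* = 372/0.816 = 456, and then M* = 726 - 0.334·456 = 574.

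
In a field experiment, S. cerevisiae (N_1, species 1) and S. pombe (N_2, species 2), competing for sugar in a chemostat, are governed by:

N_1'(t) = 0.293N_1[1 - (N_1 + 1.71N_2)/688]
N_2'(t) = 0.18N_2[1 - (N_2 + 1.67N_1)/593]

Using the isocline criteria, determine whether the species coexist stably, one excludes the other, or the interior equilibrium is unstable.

unstable coexistence (outcome depends on initial conditions)

Compare the nullcline intercepts: K1/α12 = 688/1.71 = 402 < K2 = 593; K2/α21 = 593/1.67 = 355 < K1 = 688.
Since both are reversed, neither can invade when rare; the interior point is a saddle.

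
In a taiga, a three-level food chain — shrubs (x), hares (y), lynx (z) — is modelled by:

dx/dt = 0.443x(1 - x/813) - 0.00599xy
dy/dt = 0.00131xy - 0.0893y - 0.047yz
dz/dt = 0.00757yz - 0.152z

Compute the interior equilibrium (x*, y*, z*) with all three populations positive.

From dz/dt = 0: 0.00757y* = 0.152, so y* = 20.1.
From dx/dt = 0: 0.443(1 - x*/813) = 0.00599·20.1, giving x* = 813·(1 - 0.272) = 592.
From dy/dt = 0: 0.00131·592 - 0.0893 = 0.047z*, so z* = 0.687/0.047 = 14.6.

x* ≈ 592, y* ≈ 20.1, z* ≈ 14.6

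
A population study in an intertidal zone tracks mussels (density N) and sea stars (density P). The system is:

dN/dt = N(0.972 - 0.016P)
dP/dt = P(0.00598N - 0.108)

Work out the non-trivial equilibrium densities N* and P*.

N* ≈ 18.1, P* ≈ 60.8

Set dP/dt = 0 with P > 0: 0.00598N - 0.108 = 0, so N* = 0.108/0.00598 = 18.1.
Set dN/dt = 0 with N > 0: 0.972 - 0.016P = 0, so P* = 0.972/0.016 = 60.8.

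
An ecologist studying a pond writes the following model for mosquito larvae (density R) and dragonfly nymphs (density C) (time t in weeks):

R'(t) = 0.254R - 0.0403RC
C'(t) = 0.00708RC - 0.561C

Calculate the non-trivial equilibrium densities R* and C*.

R* ≈ 79.2, C* ≈ 6.3

Set dC/dt = 0 with C > 0: 0.00708R - 0.561 = 0, so R* = 0.561/0.00708 = 79.2.
Set dR/dt = 0 with R > 0: 0.254 - 0.0403C = 0, so C* = 0.254/0.0403 = 6.3.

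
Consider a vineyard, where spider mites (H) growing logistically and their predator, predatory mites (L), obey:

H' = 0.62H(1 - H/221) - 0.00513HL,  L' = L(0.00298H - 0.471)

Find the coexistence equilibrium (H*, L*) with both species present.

From dL/dt = 0 with L > 0: 0.00298H* = 0.471, so H* = 158.
Substitute into dH/dt = 0: 0.62(1 - 158/221) = 0.00513L*.
The bracket is 0.285, giving L* = 0.177/0.00513 = 34.4.

H* ≈ 158, L* ≈ 34.4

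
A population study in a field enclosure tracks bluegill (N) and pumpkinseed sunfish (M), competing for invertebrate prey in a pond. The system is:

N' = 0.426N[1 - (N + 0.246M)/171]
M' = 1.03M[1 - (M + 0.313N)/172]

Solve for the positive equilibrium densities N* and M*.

N* ≈ 139, M* ≈ 128

Setting both brackets to zero gives the nullclines N + 0.246M = 171 and 0.313N + M = 172.
Substituting M = 172 - 0.313N into the first: N(1 - 0.246·0.313) = 171 - 0.246·172.
So N* = 129/0.923 = 139, and then M* = 172 - 0.313·139 = 128.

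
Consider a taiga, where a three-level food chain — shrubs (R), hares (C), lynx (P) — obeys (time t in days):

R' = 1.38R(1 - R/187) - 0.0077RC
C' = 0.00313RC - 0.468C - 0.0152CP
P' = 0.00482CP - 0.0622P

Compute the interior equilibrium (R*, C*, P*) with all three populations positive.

From dP/dt = 0: 0.00482C* = 0.0622, so C* = 12.9.
From dR/dt = 0: 1.38(1 - R*/187) = 0.0077·12.9, giving R* = 187·(1 - 0.072) = 174.
From dC/dt = 0: 0.00313·174 - 0.468 = 0.0152P*, so P* = 0.0752/0.0152 = 4.95.

R* ≈ 174, C* ≈ 12.9, P* ≈ 4.95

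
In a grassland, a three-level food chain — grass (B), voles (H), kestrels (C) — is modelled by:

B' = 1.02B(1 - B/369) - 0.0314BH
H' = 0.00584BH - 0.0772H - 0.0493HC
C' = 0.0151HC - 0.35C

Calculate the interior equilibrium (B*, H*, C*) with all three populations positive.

From dC/dt = 0: 0.0151H* = 0.35, so H* = 23.2.
From dB/dt = 0: 1.02(1 - B*/369) = 0.0314·23.2, giving B* = 369·(1 - 0.714) = 106.
From dH/dt = 0: 0.00584·106 - 0.0772 = 0.0493C*, so C* = 0.54/0.0493 = 11.

B* ≈ 106, H* ≈ 23.2, C* ≈ 11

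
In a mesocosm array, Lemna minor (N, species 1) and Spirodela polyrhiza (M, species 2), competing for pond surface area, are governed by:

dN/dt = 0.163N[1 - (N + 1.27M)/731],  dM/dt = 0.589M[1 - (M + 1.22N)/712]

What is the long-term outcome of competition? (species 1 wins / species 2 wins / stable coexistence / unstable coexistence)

unstable coexistence (outcome depends on initial conditions)

Compare the nullcline intercepts: K1/α12 = 731/1.27 = 576 < K2 = 712; K2/α21 = 712/1.22 = 584 < K1 = 731.
Since both are reversed, neither can invade when rare; the interior point is a saddle.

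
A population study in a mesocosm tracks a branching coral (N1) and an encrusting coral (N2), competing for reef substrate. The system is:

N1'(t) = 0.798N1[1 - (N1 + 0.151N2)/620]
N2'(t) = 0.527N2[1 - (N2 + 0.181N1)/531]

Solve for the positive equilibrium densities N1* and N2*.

Setting both brackets to zero gives the nullclines N1 + 0.151N2 = 620 and 0.181N1 + N2 = 531.
Substituting N2 = 531 - 0.181N1 into the first: N1(1 - 0.151·0.181) = 620 - 0.151·531.
So N1* = 540/0.973 = 555, and then N2* = 531 - 0.181·555 = 431.

N1* ≈ 555, N2* ≈ 431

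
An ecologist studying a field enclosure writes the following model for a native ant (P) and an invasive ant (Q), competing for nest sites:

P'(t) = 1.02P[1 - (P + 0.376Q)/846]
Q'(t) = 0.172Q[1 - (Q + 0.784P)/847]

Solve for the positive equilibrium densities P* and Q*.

P* ≈ 748, Q* ≈ 261

Setting both brackets to zero gives the nullclines P + 0.376Q = 846 and 0.784P + Q = 847.
Substituting Q = 847 - 0.784P into the first: P(1 - 0.376·0.784) = 846 - 0.376·847.
So P* = 528/0.705 = 748, and then Q* = 847 - 0.784·748 = 261.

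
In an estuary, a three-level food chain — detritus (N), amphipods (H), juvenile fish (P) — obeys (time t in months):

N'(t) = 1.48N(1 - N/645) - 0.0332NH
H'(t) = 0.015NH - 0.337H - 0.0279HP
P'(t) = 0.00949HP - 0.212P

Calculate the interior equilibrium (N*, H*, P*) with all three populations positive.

N* ≈ 322, H* ≈ 22.3, P* ≈ 161

From dP/dt = 0: 0.00949H* = 0.212, so H* = 22.3.
From dN/dt = 0: 1.48(1 - N*/645) = 0.0332·22.3, giving N* = 645·(1 - 0.501) = 322.
From dH/dt = 0: 0.015·322 - 0.337 = 0.0279P*, so P* = 4.49/0.0279 = 161.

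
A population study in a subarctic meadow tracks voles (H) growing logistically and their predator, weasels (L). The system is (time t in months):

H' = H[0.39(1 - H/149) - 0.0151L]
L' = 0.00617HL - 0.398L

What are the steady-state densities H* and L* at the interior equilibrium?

From dL/dt = 0 with L > 0: 0.00617H* = 0.398, so H* = 64.5.
Substitute into dH/dt = 0: 0.39(1 - 64.5/149) = 0.0151L*.
The bracket is 0.567, giving L* = 0.221/0.0151 = 14.6.

H* ≈ 64.5, L* ≈ 14.6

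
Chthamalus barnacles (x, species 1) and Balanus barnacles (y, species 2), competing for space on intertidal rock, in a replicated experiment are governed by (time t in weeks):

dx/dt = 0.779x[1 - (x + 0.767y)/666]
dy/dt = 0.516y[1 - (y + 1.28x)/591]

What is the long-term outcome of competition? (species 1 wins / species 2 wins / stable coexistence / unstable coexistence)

species 1 excludes species 2

Compare the nullcline intercepts: K1/α12 = 666/0.767 = 868 > K2 = 591; K2/α21 = 591/1.28 = 462 < K1 = 666.
Since the inequalities point opposite ways, species 1 can invade but species 2 cannot.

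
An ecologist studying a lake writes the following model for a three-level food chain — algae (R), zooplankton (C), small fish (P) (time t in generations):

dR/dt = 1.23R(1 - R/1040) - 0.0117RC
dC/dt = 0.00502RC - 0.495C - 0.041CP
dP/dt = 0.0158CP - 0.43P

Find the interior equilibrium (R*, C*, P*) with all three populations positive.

From dP/dt = 0: 0.0158C* = 0.43, so C* = 27.2.
From dR/dt = 0: 1.23(1 - R*/1040) = 0.0117·27.2, giving R* = 1040·(1 - 0.259) = 771.
From dC/dt = 0: 0.00502·771 - 0.495 = 0.041P*, so P* = 3.37/0.041 = 82.3.

R* ≈ 771, C* ≈ 27.2, P* ≈ 82.3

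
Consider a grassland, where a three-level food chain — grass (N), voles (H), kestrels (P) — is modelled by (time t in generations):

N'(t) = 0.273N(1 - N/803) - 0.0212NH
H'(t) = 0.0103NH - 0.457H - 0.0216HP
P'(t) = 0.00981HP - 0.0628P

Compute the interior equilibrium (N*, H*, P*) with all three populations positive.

N* ≈ 404, H* ≈ 6.4, P* ≈ 171

From dP/dt = 0: 0.00981H* = 0.0628, so H* = 6.4.
From dN/dt = 0: 0.273(1 - N*/803) = 0.0212·6.4, giving N* = 803·(1 - 0.497) = 404.
From dH/dt = 0: 0.0103·404 - 0.457 = 0.0216P*, so P* = 3.7/0.0216 = 171.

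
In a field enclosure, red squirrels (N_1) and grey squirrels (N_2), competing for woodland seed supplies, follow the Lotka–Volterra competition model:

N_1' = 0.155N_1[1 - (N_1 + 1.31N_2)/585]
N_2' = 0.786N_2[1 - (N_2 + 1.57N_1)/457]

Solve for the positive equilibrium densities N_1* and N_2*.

Setting both brackets to zero gives the nullclines N_1 + 1.31N_2 = 585 and 1.57N_1 + N_2 = 457.
Substituting N_2 = 457 - 1.57N_1 into the first: N_1(1 - 1.31·1.57) = 585 - 1.31·457.
So N_1* = -13.7/-1.06 = 12.9, and then N_2* = 457 - 1.57·12.9 = 437.

N_1* ≈ 12.9, N_2* ≈ 437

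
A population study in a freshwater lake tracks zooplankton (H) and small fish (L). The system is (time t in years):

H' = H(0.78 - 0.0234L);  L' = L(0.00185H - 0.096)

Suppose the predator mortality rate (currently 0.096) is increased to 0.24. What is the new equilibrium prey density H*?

H* ≈ 130

At the interior fixed point, setting dL/dt = 0 with L > 0 fixes H* = (predator death rate)/(HL coefficient) — independent of the other coefficients.
With the change, H* = 0.24/0.00185 = 130; it rises from 51.9.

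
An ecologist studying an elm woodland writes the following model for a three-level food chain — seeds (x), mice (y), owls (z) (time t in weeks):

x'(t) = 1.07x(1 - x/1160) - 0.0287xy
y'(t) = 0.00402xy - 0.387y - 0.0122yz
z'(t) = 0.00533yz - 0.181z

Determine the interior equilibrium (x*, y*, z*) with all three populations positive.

x* ≈ 103, y* ≈ 34, z* ≈ 2.35

From dz/dt = 0: 0.00533y* = 0.181, so y* = 34.
From dx/dt = 0: 1.07(1 - x*/1160) = 0.0287·34, giving x* = 1160·(1 - 0.911) = 103.
From dy/dt = 0: 0.00402·103 - 0.387 = 0.0122z*, so z* = 0.0287/0.0122 = 2.35.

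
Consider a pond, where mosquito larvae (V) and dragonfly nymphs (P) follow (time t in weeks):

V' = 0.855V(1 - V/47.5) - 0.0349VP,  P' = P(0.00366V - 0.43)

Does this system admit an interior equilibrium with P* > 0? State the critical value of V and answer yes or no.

The predator equation gives dP/dt > 0 only when V > 0.43/0.00366 = 117.
Without the predator, V → K = 47.5. Since 47.5 < 117, the predator cannot invade.

Threshold V = 117; K < 117, so no, the predator goes extinct.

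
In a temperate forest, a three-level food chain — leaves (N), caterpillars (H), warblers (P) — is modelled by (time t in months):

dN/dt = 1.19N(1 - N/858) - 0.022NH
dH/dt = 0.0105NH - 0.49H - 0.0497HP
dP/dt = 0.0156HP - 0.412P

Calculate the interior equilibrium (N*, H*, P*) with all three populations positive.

N* ≈ 439, H* ≈ 26.4, P* ≈ 82.9

From dP/dt = 0: 0.0156H* = 0.412, so H* = 26.4.
From dN/dt = 0: 1.19(1 - N*/858) = 0.022·26.4, giving N* = 858·(1 - 0.488) = 439.
From dH/dt = 0: 0.0105·439 - 0.49 = 0.0497P*, so P* = 4.12/0.0497 = 82.9.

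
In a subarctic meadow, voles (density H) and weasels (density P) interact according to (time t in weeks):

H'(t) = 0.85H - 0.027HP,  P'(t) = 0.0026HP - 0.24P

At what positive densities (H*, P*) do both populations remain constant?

H* ≈ 92.3, P* ≈ 31.5

Set dP/dt = 0 with P > 0: 0.0026H - 0.24 = 0, so H* = 0.24/0.0026 = 92.3.
Set dH/dt = 0 with H > 0: 0.85 - 0.027P = 0, so P* = 0.85/0.027 = 31.5.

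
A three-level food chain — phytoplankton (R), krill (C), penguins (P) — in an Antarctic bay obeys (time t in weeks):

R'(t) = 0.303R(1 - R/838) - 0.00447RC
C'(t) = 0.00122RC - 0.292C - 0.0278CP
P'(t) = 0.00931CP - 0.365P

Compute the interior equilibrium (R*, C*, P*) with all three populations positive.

R* ≈ 353, C* ≈ 39.2, P* ≈ 5

From dP/dt = 0: 0.00931C* = 0.365, so C* = 39.2.
From dR/dt = 0: 0.303(1 - R*/838) = 0.00447·39.2, giving R* = 838·(1 - 0.578) = 353.
From dC/dt = 0: 0.00122·353 - 0.292 = 0.0278P*, so P* = 0.139/0.0278 = 5.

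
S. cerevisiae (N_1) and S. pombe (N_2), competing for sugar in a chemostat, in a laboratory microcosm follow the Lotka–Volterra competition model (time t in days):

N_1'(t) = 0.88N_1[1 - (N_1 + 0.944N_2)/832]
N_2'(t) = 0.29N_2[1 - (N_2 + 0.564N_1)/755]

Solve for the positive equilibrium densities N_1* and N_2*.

Setting both brackets to zero gives the nullclines N_1 + 0.944N_2 = 832 and 0.564N_1 + N_2 = 755.
Substituting N_2 = 755 - 0.564N_1 into the first: N_1(1 - 0.944·0.564) = 832 - 0.944·755.
So N_1* = 119/0.468 = 255, and then N_2* = 755 - 0.564·255 = 611.

N_1* ≈ 255, N_2* ≈ 611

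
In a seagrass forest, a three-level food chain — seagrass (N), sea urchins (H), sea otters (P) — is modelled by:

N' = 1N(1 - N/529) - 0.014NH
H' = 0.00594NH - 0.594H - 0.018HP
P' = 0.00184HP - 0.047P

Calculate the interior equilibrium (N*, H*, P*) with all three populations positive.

From dP/dt = 0: 0.00184H* = 0.047, so H* = 25.5.
From dN/dt = 0: 1(1 - N*/529) = 0.014·25.5, giving N* = 529·(1 - 0.358) = 340.
From dH/dt = 0: 0.00594·340 - 0.594 = 0.018P*, so P* = 1.42/0.018 = 79.1.

N* ≈ 340, H* ≈ 25.5, P* ≈ 79.1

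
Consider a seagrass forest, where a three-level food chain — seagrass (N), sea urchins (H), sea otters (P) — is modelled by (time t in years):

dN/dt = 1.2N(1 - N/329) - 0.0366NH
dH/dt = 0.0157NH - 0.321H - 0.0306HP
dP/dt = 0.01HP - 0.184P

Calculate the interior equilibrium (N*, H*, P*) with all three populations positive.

From dP/dt = 0: 0.01H* = 0.184, so H* = 18.4.
From dN/dt = 0: 1.2(1 - N*/329) = 0.0366·18.4, giving N* = 329·(1 - 0.561) = 144.
From dH/dt = 0: 0.0157·144 - 0.321 = 0.0306P*, so P* = 1.95/0.0306 = 63.6.

N* ≈ 144, H* ≈ 18.4, P* ≈ 63.6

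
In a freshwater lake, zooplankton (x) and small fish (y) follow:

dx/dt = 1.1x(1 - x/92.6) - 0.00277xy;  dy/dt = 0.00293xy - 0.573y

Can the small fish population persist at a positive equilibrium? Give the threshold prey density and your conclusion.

The predator equation gives dy/dt > 0 only when x > 0.573/0.00293 = 196.
Without the predator, x → K = 92.6. Since 92.6 < 196, the predator cannot invade.

Threshold x = 196; K < 196, so no, the predator goes extinct.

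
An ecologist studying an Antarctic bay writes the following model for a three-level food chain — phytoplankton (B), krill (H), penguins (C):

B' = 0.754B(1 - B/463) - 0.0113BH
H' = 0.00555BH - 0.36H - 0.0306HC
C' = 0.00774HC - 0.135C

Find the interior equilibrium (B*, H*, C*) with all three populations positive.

From dC/dt = 0: 0.00774H* = 0.135, so H* = 17.4.
From dB/dt = 0: 0.754(1 - B*/463) = 0.0113·17.4, giving B* = 463·(1 - 0.261) = 342.
From dH/dt = 0: 0.00555·342 - 0.36 = 0.0306C*, so C* = 1.54/0.0306 = 50.3.

B* ≈ 342, H* ≈ 17.4, C* ≈ 50.3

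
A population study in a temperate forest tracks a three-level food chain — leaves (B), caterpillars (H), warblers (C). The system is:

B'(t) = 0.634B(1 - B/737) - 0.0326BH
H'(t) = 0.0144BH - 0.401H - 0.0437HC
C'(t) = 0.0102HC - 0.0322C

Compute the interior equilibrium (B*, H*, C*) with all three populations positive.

B* ≈ 617, H* ≈ 3.16, C* ≈ 194

From dC/dt = 0: 0.0102H* = 0.0322, so H* = 3.16.
From dB/dt = 0: 0.634(1 - B*/737) = 0.0326·3.16, giving B* = 737·(1 - 0.162) = 617.
From dH/dt = 0: 0.0144·617 - 0.401 = 0.0437C*, so C* = 8.49/0.0437 = 194.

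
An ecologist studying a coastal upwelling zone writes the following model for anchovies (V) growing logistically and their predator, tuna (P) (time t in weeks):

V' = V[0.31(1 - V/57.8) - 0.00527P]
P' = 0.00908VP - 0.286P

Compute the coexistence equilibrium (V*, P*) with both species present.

From dP/dt = 0 with P > 0: 0.00908V* = 0.286, so V* = 31.5.
Substitute into dV/dt = 0: 0.31(1 - 31.5/57.8) = 0.00527P*.
The bracket is 0.455, giving P* = 0.141/0.00527 = 26.8.

V* ≈ 31.5, P* ≈ 26.8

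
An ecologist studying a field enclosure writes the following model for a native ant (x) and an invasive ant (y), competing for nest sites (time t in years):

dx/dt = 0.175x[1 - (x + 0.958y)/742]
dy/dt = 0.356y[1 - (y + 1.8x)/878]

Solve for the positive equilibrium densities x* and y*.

Setting both brackets to zero gives the nullclines x + 0.958y = 742 and 1.8x + y = 878.
Substituting y = 878 - 1.8x into the first: x(1 - 0.958·1.8) = 742 - 0.958·878.
So x* = -99.1/-0.724 = 137, and then y* = 878 - 1.8·137 = 632.

x* ≈ 137, y* ≈ 632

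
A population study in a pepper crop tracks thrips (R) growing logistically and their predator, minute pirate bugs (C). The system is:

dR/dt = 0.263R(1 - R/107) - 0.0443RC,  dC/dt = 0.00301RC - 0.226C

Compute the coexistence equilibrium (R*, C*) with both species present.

From dC/dt = 0 with C > 0: 0.00301R* = 0.226, so R* = 75.1.
Substitute into dR/dt = 0: 0.263(1 - 75.1/107) = 0.0443C*.
The bracket is 0.298, giving C* = 0.0785/0.0443 = 1.77.

R* ≈ 75.1, C* ≈ 1.77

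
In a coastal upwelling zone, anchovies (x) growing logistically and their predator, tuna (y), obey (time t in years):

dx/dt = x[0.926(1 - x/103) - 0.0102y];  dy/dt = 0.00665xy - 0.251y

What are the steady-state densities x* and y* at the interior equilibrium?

x* ≈ 37.7, y* ≈ 57.5

From dy/dt = 0 with y > 0: 0.00665x* = 0.251, so x* = 37.7.
Substitute into dx/dt = 0: 0.926(1 - 37.7/103) = 0.0102y*.
The bracket is 0.634, giving y* = 0.587/0.0102 = 57.5.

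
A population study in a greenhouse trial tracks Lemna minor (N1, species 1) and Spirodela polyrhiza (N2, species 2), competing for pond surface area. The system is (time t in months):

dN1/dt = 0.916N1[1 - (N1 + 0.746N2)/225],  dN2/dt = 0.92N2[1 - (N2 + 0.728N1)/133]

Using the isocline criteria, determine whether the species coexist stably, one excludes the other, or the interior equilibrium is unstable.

species 1 excludes species 2

Compare the nullcline intercepts: K1/α12 = 225/0.746 = 302 > K2 = 133; K2/α21 = 133/0.728 = 183 < K1 = 225.
Since the inequalities point opposite ways, species 1 can invade but species 2 cannot.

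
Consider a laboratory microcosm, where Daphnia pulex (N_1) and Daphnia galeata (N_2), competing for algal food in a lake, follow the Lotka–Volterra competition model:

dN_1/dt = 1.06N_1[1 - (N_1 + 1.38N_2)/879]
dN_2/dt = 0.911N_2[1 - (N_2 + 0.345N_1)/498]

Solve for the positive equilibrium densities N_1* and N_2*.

Setting both brackets to zero gives the nullclines N_1 + 1.38N_2 = 879 and 0.345N_1 + N_2 = 498.
Substituting N_2 = 498 - 0.345N_1 into the first: N_1(1 - 1.38·0.345) = 879 - 1.38·498.
So N_1* = 192/0.524 = 366, and then N_2* = 498 - 0.345·366 = 372.

N_1* ≈ 366, N_2* ≈ 372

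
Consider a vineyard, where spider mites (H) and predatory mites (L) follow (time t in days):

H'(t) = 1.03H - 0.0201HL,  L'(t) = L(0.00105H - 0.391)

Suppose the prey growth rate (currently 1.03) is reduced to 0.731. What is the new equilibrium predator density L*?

L* ≈ 36.4

At the interior fixed point, setting dH/dt = 0 with H > 0 fixes L* = (prey growth rate)/(HL coefficient) — independent of the other coefficients.
With the change, L* = 0.731/0.0201 = 36.4; it falls from 51.2.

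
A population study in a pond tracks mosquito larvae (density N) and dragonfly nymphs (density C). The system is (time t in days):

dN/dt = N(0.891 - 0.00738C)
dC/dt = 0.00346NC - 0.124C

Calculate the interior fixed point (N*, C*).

Set dC/dt = 0 with C > 0: 0.00346N - 0.124 = 0, so N* = 0.124/0.00346 = 35.8.
Set dN/dt = 0 with N > 0: 0.891 - 0.00738C = 0, so C* = 0.891/0.00738 = 121.

N* ≈ 35.8, C* ≈ 121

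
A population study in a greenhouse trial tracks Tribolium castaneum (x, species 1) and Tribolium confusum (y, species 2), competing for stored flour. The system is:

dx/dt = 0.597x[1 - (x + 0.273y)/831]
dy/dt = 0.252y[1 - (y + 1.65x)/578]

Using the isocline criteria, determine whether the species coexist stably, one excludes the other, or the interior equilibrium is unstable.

Compare the nullcline intercepts: K1/α12 = 831/0.273 = 3040 > K2 = 578; K2/α21 = 578/1.65 = 350 < K1 = 831.
Since the inequalities point opposite ways, species 1 can invade but species 2 cannot.

species 1 excludes species 2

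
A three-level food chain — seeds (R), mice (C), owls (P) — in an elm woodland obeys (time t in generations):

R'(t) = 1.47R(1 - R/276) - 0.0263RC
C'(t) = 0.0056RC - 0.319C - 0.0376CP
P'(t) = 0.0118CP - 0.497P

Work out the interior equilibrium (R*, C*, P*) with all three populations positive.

R* ≈ 68, C* ≈ 42.1, P* ≈ 1.65

From dP/dt = 0: 0.0118C* = 0.497, so C* = 42.1.
From dR/dt = 0: 1.47(1 - R*/276) = 0.0263·42.1, giving R* = 276·(1 - 0.754) = 68.
From dC/dt = 0: 0.0056·68 - 0.319 = 0.0376P*, so P* = 0.0619/0.0376 = 1.65.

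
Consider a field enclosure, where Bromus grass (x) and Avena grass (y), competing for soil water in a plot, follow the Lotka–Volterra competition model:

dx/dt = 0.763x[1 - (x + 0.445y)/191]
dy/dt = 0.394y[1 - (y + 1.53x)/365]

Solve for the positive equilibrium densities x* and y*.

x* ≈ 89.5, y* ≈ 228

Setting both brackets to zero gives the nullclines x + 0.445y = 191 and 1.53x + y = 365.
Substituting y = 365 - 1.53x into the first: x(1 - 0.445·1.53) = 191 - 0.445·365.
So x* = 28.6/0.319 = 89.5, and then y* = 365 - 1.53·89.5 = 228.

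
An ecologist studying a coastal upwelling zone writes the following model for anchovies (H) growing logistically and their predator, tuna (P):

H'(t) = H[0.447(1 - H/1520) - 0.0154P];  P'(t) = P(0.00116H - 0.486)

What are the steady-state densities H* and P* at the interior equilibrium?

H* ≈ 419, P* ≈ 21

From dP/dt = 0 with P > 0: 0.00116H* = 0.486, so H* = 419.
Substitute into dH/dt = 0: 0.447(1 - 419/1520) = 0.0154P*.
The bracket is 0.724, giving P* = 0.324/0.0154 = 21.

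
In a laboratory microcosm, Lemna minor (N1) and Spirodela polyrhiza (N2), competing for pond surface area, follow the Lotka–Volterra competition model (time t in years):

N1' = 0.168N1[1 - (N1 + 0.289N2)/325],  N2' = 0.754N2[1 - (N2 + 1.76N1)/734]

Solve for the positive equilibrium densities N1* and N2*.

Setting both brackets to zero gives the nullclines N1 + 0.289N2 = 325 and 1.76N1 + N2 = 734.
Substituting N2 = 734 - 1.76N1 into the first: N1(1 - 0.289·1.76) = 325 - 0.289·734.
So N1* = 113/0.491 = 230, and then N2* = 734 - 1.76·230 = 330.

N1* ≈ 230, N2* ≈ 330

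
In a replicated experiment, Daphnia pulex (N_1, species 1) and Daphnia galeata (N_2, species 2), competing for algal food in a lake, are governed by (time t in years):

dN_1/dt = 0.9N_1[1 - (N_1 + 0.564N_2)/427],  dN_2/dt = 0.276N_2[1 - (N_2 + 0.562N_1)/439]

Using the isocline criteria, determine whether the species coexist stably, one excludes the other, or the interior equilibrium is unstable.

stable coexistence

Compare the nullcline intercepts: K1/α12 = 427/0.564 = 757 > K2 = 439; K2/α21 = 439/0.562 = 781 > K1 = 427.
Since both inequalities hold, each species can invade when rare, so the interior equilibrium is stable.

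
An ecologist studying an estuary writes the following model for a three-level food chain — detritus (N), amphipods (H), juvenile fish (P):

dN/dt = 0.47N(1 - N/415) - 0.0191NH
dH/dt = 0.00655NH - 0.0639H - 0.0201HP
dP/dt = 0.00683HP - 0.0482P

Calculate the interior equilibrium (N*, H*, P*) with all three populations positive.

From dP/dt = 0: 0.00683H* = 0.0482, so H* = 7.06.
From dN/dt = 0: 0.47(1 - N*/415) = 0.0191·7.06, giving N* = 415·(1 - 0.287) = 296.
From dH/dt = 0: 0.00655·296 - 0.0639 = 0.0201P*, so P* = 1.87/0.0201 = 93.3.

N* ≈ 296, H* ≈ 7.06, P* ≈ 93.3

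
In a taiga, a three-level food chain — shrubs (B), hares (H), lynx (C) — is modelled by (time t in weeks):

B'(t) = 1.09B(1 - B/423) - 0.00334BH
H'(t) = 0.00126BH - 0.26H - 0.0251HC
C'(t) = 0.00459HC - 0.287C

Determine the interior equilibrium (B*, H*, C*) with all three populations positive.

B* ≈ 342, H* ≈ 62.5, C* ≈ 6.81

From dC/dt = 0: 0.00459H* = 0.287, so H* = 62.5.
From dB/dt = 0: 1.09(1 - B*/423) = 0.00334·62.5, giving B* = 423·(1 - 0.192) = 342.
From dH/dt = 0: 0.00126·342 - 0.26 = 0.0251C*, so C* = 0.171/0.0251 = 6.81.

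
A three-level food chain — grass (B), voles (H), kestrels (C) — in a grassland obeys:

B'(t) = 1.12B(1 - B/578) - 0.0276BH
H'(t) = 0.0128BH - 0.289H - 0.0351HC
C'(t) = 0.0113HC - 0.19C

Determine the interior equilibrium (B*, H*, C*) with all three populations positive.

B* ≈ 339, H* ≈ 16.8, C* ≈ 115

From dC/dt = 0: 0.0113H* = 0.19, so H* = 16.8.
From dB/dt = 0: 1.12(1 - B*/578) = 0.0276·16.8, giving B* = 578·(1 - 0.414) = 339.
From dH/dt = 0: 0.0128·339 - 0.289 = 0.0351C*, so C* = 4.04/0.0351 = 115.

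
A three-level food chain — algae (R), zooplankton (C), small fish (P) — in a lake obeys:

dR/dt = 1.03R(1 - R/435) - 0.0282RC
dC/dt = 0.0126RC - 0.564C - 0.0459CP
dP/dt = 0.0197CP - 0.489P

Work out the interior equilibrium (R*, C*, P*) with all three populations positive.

R* ≈ 139, C* ≈ 24.8, P* ≈ 26

From dP/dt = 0: 0.0197C* = 0.489, so C* = 24.8.
From dR/dt = 0: 1.03(1 - R*/435) = 0.0282·24.8, giving R* = 435·(1 - 0.68) = 139.
From dC/dt = 0: 0.0126·139 - 0.564 = 0.0459P*, so P* = 1.19/0.0459 = 26.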